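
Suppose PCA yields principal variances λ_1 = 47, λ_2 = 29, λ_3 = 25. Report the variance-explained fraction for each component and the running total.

Step 1 — total variance = trace(Sigma) = Σ λ_i = 47 + 29 + 25 = 101.

Step 2 — fraction explained by component i = λ_i / Σ λ:
  PC1: 47/101 = 0.4653
  PC2: 29/101 = 0.2871
  PC3: 25/101 = 0.2475

Step 3 — cumulative fraction after k components = (λ_1 + ... + λ_k) / Σ λ:
  k = 1: 47/101 = 0.4653
  k = 2: (47 + 29)/101 = 76/101 = 0.7525
  k = 3: (47 + 29 + 25)/101 = 101/101 = 1

Summary (fraction, with percent):

explained: PC1 0.4653 (46.53%), PC2 0.2871 (28.71%), PC3 0.2475 (24.75%);  cumulative: 0.4653, 0.7525, 1


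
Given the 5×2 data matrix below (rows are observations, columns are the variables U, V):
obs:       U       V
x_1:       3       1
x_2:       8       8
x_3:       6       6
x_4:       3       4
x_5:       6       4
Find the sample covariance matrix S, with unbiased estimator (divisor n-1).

Step 1 — column means:
  mean(U) = (3 + 8 + 6 + 3 + 6) / 5 = 26/5 = 5.2
  mean(V) = (1 + 8 + 6 + 4 + 4) / 5 = 23/5 = 4.6

Step 2 — sample covariance S[i,j] = (1/(n-1)) · Σ_k (x_{k,i} - mean_i) · (x_{k,j} - mean_j), with n-1 = 4.
  S[U,U] = ((-2.2)·(-2.2) + (2.8)·(2.8) + (0.8)·(0.8) + (-2.2)·(-2.2) + (0.8)·(0.8)) / 4 = 18.8/4 = 4.7
  S[U,V] = ((-2.2)·(-3.6) + (2.8)·(3.4) + (0.8)·(1.4) + (-2.2)·(-0.6) + (0.8)·(-0.6)) / 4 = 19.4/4 = 4.85
  S[V,V] = ((-3.6)·(-3.6) + (3.4)·(3.4) + (1.4)·(1.4) + (-0.6)·(-0.6) + (-0.6)·(-0.6)) / 4 = 27.2/4 = 6.8

S is symmetric (S[j,i] = S[i,j]). Assembling:

S = [[4.7, 4.85],
 [4.85, 6.8]]


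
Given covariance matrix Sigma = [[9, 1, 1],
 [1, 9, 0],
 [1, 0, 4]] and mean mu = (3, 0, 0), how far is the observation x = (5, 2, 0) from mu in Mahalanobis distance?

Step 1 — centre the observation: (x - mu) = (2, 2, 0).

Step 2 — invert Sigma (cofactor / det for 3×3, or solve directly):
  Sigma^{-1} = [[0.1158, -0.0129, -0.0289],
 [-0.0129, 0.1125, 0.0032],
 [-0.0289, 0.0032, 0.2572]].

Step 3 — form the quadratic (x - mu)^T · Sigma^{-1} · (x - mu):
  Sigma^{-1} · (x - mu) = (0.2058, 0.1994, -0.0514).
  (x - mu)^T · [Sigma^{-1} · (x - mu)] = (2)·(0.2058) + (2)·(0.1994) + (0)·(-0.0514) = 0.8103.

Step 4 — take square root: d = √(0.8103) ≈ 0.9002.

d(x, mu) = √(0.8103) ≈ 0.9002


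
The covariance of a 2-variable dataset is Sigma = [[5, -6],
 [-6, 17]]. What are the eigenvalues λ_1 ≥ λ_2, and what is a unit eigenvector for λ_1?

Step 1 — characteristic polynomial of 2×2 Sigma:
  det(Sigma - λI) = λ² - trace · λ + det = 0.
  trace = 5 + 17 = 22, det = 5·17 - (-6)² = 49.
Step 2 — discriminant:
  Δ = trace² - 4·det = 484 - 196 = 288.
Step 3 — eigenvalues:
  λ = (trace ± √Δ)/2 = (22 ± 16.9706)/2,
  λ_1 = 19.4853,  λ_2 = 2.5147.

Step 4 — unit eigenvector for λ_1: solve (Sigma - λ_1 I)v = 0. First row:
  (5 - 19.4853)·v_x + (-6)·v_y = 0, i.e. (-14.4853)·v_x + (-6)·v_y = 0,
  so v ∝ (b, λ_1 - a) = (-6, 14.4853); multiply by -1 so the first entry is positive: u = (6, -14.4853).
  ||u|| = √((6)² + (-14.4853)²) = √(245.8234) ≈ 15.6788,
  v_1 = u/||u|| ≈ (0.3827, -0.9239) (||v_1|| = 1).

λ_1 = 19.4853,  λ_2 = 2.5147;  v_1 ≈ (0.3827, -0.9239)


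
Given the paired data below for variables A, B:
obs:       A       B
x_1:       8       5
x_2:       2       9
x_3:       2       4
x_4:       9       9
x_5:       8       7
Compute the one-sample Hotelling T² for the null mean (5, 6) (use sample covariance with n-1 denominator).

Step 1 — sample mean vector:
  mean(A) = (8 + 2 + 2 + 9 + 8) / 5 = 29/5 = 5.8
  mean(B) = (5 + 9 + 4 + 9 + 7) / 5 = 34/5 = 6.8
  x̄ = (5.8, 6.8),  deviation x̄ - mu_0 = (5.8, 6.8) - (5, 6) = (0.8, 0.8).

Step 2 — sample covariance matrix, S[i,j] = (1/(n-1)) · Σ_k (x_{k,i} - mean_i) · (x_{k,j} - mean_j), divisor n-1 = 4:
  S[A,A] = ((2.2)·(2.2) + (-3.8)·(-3.8) + (-3.8)·(-3.8) + (3.2)·(3.2) + (2.2)·(2.2)) / 4 = 48.8/4 = 12.2
  S[A,B] = ((2.2)·(-1.8) + (-3.8)·(2.2) + (-3.8)·(-2.8) + (3.2)·(2.2) + (2.2)·(0.2)) / 4 = 5.8/4 = 1.45
  S[B,B] = ((-1.8)·(-1.8) + (2.2)·(2.2) + (-2.8)·(-2.8) + (2.2)·(2.2) + (0.2)·(0.2)) / 4 = 20.8/4 = 5.2
  S = [[12.2, 1.45],
 [1.45, 5.2]].

Step 3 — invert S. det(S) = 12.2·5.2 - (1.45)² = 61.3375.
  S^{-1} = (1/det) · [[d, -b], [-b, a]] = [[0.0848, -0.0236],
 [-0.0236, 0.1989]].

Step 4 — quadratic form (x̄ - mu_0)^T · S^{-1} · (x̄ - mu_0):
  S^{-1} · (x̄ - mu_0) = (0.0489, 0.1402),
  (x̄ - mu_0)^T · [...] = (0.8)·(0.0489) + (0.8)·(0.1402) = 0.1513.

Step 5 — scale by n: T² = 5 · 0.1513 = 0.7565.

T² ≈ 0.7565


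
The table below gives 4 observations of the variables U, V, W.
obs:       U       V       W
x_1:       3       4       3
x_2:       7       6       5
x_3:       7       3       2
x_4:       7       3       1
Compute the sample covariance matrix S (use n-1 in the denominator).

Step 1 — column means:
  mean(U) = (3 + 7 + 7 + 7) / 4 = 24/4 = 6
  mean(V) = (4 + 6 + 3 + 3) / 4 = 16/4 = 4
  mean(W) = (3 + 5 + 2 + 1) / 4 = 11/4 = 2.75

Step 2 — sample covariance S[i,j] = (1/(n-1)) · Σ_k (x_{k,i} - mean_i) · (x_{k,j} - mean_j), with n-1 = 3.
  S[U,U] = ((-3)·(-3) + (1)·(1) + (1)·(1) + (1)·(1)) / 3 = 12/3 = 4
  S[U,V] = ((-3)·(0) + (1)·(2) + (1)·(-1) + (1)·(-1)) / 3 = 0/3 = 0
  S[U,W] = ((-3)·(0.25) + (1)·(2.25) + (1)·(-0.75) + (1)·(-1.75)) / 3 = -1/3 = -0.3333
  S[V,V] = ((0)·(0) + (2)·(2) + (-1)·(-1) + (-1)·(-1)) / 3 = 6/3 = 2
  S[V,W] = ((0)·(0.25) + (2)·(2.25) + (-1)·(-0.75) + (-1)·(-1.75)) / 3 = 7/3 = 2.3333
  S[W,W] = ((0.25)·(0.25) + (2.25)·(2.25) + (-0.75)·(-0.75) + (-1.75)·(-1.75)) / 3 = 8.75/3 = 2.9167

S is symmetric (S[j,i] = S[i,j]). Assembling:

S = [[4, 0, -0.3333],
 [0, 2, 2.3333],
 [-0.3333, 2.3333, 2.9167]]


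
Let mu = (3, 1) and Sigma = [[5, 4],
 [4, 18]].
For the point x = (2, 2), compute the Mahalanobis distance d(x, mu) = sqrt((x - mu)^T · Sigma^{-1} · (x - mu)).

Step 1 — centre the observation: (x - mu) = (-1, 1).

Step 2 — invert Sigma. det(Sigma) = 5·18 - (4)² = 74.
  Sigma^{-1} = (1/det) · [[d, -b], [-b, a]] = [[0.2432, -0.0541],
 [-0.0541, 0.0676]].

Step 3 — form the quadratic (x - mu)^T · Sigma^{-1} · (x - mu):
  Sigma^{-1} · (x - mu) = (-0.2973, 0.1216).
  (x - mu)^T · [Sigma^{-1} · (x - mu)] = (-1)·(-0.2973) + (1)·(0.1216) = 0.4189.

Step 4 — take square root: d = √(0.4189) ≈ 0.6472.

d(x, mu) = √(0.4189) ≈ 0.6472


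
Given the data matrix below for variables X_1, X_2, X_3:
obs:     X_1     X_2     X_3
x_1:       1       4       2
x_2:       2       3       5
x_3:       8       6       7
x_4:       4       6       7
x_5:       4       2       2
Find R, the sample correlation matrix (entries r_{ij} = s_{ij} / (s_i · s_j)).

Step 1 — column means:
  mean(X_1) = (1 + 2 + 8 + 4 + 4) / 5 = 19/5 = 3.8
  mean(X_2) = (4 + 3 + 6 + 6 + 2) / 5 = 21/5 = 4.2
  mean(X_3) = (2 + 5 + 7 + 7 + 2) / 5 = 23/5 = 4.6

Step 2 — sample variances and covariances s[i,j] = (1/(n-1)) · Σ_k (x_{k,i} - mean_i) · (x_{k,j} - mean_j), with n-1 = 4:
  s[X_1,X_1] = ((-2.8)·(-2.8) + (-1.8)·(-1.8) + (4.2)·(4.2) + (0.2)·(0.2) + (0.2)·(0.2)) / 4 = 28.8/4 = 7.2
  s[X_1,X_2] = ((-2.8)·(-0.2) + (-1.8)·(-1.2) + (4.2)·(1.8) + (0.2)·(1.8) + (0.2)·(-2.2)) / 4 = 10.2/4 = 2.55
  s[X_1,X_3] = ((-2.8)·(-2.6) + (-1.8)·(0.4) + (4.2)·(2.4) + (0.2)·(2.4) + (0.2)·(-2.6)) / 4 = 16.6/4 = 4.15
  s[X_2,X_2] = ((-0.2)·(-0.2) + (-1.2)·(-1.2) + (1.8)·(1.8) + (1.8)·(1.8) + (-2.2)·(-2.2)) / 4 = 12.8/4 = 3.2
  s[X_2,X_3] = ((-0.2)·(-2.6) + (-1.2)·(0.4) + (1.8)·(2.4) + (1.8)·(2.4) + (-2.2)·(-2.6)) / 4 = 14.4/4 = 3.6
  s[X_3,X_3] = ((-2.6)·(-2.6) + (0.4)·(0.4) + (2.4)·(2.4) + (2.4)·(2.4) + (-2.6)·(-2.6)) / 4 = 25.2/4 = 6.3
  Sample standard deviations s_i = √(s[i,i]):
  s(X_1) = √(7.2) = 2.6833
  s(X_2) = √(3.2) = 1.7889
  s(X_3) = √(6.3) = 2.51

Step 3 — r_{ij} = s_{ij} / (s_i · s_j):
  r[X_1,X_1] = 1 (diagonal).
  r[X_1,X_2] = 2.55 / (2.6833 · 1.7889) = 2.55 / 4.8 = 0.5312
  r[X_1,X_3] = 4.15 / (2.6833 · 2.51) = 4.15 / 6.735 = 0.6162
  r[X_2,X_2] = 1 (diagonal).
  r[X_2,X_3] = 3.6 / (1.7889 · 2.51) = 3.6 / 4.49 = 0.8018
  r[X_3,X_3] = 1 (diagonal).

R is symmetric with unit diagonal. Assembling:

R = [[1, 0.5312, 0.6162],
 [0.5312, 1, 0.8018],
 [0.6162, 0.8018, 1]]


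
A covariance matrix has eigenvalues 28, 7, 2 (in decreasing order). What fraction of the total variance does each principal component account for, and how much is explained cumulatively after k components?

Step 1 — total variance = trace(Sigma) = Σ λ_i = 28 + 7 + 2 = 37.

Step 2 — fraction explained by component i = λ_i / Σ λ:
  PC1: 28/37 = 0.7568
  PC2: 7/37 = 0.1892
  PC3: 2/37 = 0.0541

Step 3 — cumulative fraction after k components = (λ_1 + ... + λ_k) / Σ λ:
  k = 1: 28/37 = 0.7568
  k = 2: (28 + 7)/37 = 35/37 = 0.9459
  k = 3: (28 + 7 + 2)/37 = 37/37 = 1

Summary (fraction, with percent):

explained: PC1 0.7568 (75.68%), PC2 0.1892 (18.92%), PC3 0.0541 (5.41%);  cumulative: 0.7568, 0.9459, 1


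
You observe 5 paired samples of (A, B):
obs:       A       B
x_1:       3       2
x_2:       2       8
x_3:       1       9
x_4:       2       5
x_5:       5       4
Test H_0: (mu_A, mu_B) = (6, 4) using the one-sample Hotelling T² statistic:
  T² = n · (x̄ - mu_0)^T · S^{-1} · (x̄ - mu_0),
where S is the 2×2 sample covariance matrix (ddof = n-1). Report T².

Step 1 — sample mean vector:
  mean(A) = (3 + 2 + 1 + 2 + 5) / 5 = 13/5 = 2.6
  mean(B) = (2 + 8 + 9 + 5 + 4) / 5 = 28/5 = 5.6
  x̄ = (2.6, 5.6),  deviation x̄ - mu_0 = (2.6, 5.6) - (6, 4) = (-3.4, 1.6).

Step 2 — sample covariance matrix, S[i,j] = (1/(n-1)) · Σ_k (x_{k,i} - mean_i) · (x_{k,j} - mean_j), divisor n-1 = 4:
  S[A,A] = ((0.4)·(0.4) + (-0.6)·(-0.6) + (-1.6)·(-1.6) + (-0.6)·(-0.6) + (2.4)·(2.4)) / 4 = 9.2/4 = 2.3
  S[A,B] = ((0.4)·(-3.6) + (-0.6)·(2.4) + (-1.6)·(3.4) + (-0.6)·(-0.6) + (2.4)·(-1.6)) / 4 = -11.8/4 = -2.95
  S[B,B] = ((-3.6)·(-3.6) + (2.4)·(2.4) + (3.4)·(3.4) + (-0.6)·(-0.6) + (-1.6)·(-1.6)) / 4 = 33.2/4 = 8.3
  S = [[2.3, -2.95],
 [-2.95, 8.3]].

Step 3 — invert S. det(S) = 2.3·8.3 - (-2.95)² = 10.3875.
  S^{-1} = (1/det) · [[d, -b], [-b, a]] = [[0.799, 0.284],
 [0.284, 0.2214]].

Step 4 — quadratic form (x̄ - mu_0)^T · S^{-1} · (x̄ - mu_0):
  S^{-1} · (x̄ - mu_0) = (-2.2623, -0.6113),
  (x̄ - mu_0)^T · [...] = (-3.4)·(-2.2623) + (1.6)·(-0.6113) = 6.7138.

Step 5 — scale by n: T² = 5 · 6.7138 = 33.5692.

T² ≈ 33.5692


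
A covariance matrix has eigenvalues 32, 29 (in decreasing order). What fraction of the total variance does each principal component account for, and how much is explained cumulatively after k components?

Step 1 — total variance = trace(Sigma) = Σ λ_i = 32 + 29 = 61.

Step 2 — fraction explained by component i = λ_i / Σ λ:
  PC1: 32/61 = 0.5246
  PC2: 29/61 = 0.4754

Step 3 — cumulative fraction after k components = (λ_1 + ... + λ_k) / Σ λ:
  k = 1: 32/61 = 0.5246
  k = 2: (32 + 29)/61 = 61/61 = 1

Summary (fraction, with percent):

explained: PC1 0.5246 (52.46%), PC2 0.4754 (47.54%);  cumulative: 0.5246, 1


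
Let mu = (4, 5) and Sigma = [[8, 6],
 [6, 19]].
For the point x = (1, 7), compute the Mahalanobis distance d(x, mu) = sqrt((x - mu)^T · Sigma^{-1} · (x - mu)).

Step 1 — centre the observation: (x - mu) = (-3, 2).

Step 2 — invert Sigma. det(Sigma) = 8·19 - (6)² = 116.
  Sigma^{-1} = (1/det) · [[d, -b], [-b, a]] = [[0.1638, -0.0517],
 [-0.0517, 0.069]].

Step 3 — form the quadratic (x - mu)^T · Sigma^{-1} · (x - mu):
  Sigma^{-1} · (x - mu) = (-0.5948, 0.2931).
  (x - mu)^T · [Sigma^{-1} · (x - mu)] = (-3)·(-0.5948) + (2)·(0.2931) = 2.3707.

Step 4 — take square root: d = √(2.3707) ≈ 1.5397.

d(x, mu) = √(2.3707) ≈ 1.5397


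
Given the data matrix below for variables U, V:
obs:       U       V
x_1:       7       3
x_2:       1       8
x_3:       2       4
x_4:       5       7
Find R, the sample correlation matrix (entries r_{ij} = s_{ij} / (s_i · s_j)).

Step 1 — column means:
  mean(U) = (7 + 1 + 2 + 5) / 4 = 15/4 = 3.75
  mean(V) = (3 + 8 + 4 + 7) / 4 = 22/4 = 5.5

Step 2 — sample variances and covariances s[i,j] = (1/(n-1)) · Σ_k (x_{k,i} - mean_i) · (x_{k,j} - mean_j), with n-1 = 3:
  s[U,U] = ((3.25)·(3.25) + (-2.75)·(-2.75) + (-1.75)·(-1.75) + (1.25)·(1.25)) / 3 = 22.75/3 = 7.5833
  s[U,V] = ((3.25)·(-2.5) + (-2.75)·(2.5) + (-1.75)·(-1.5) + (1.25)·(1.5)) / 3 = -10.5/3 = -3.5
  s[V,V] = ((-2.5)·(-2.5) + (2.5)·(2.5) + (-1.5)·(-1.5) + (1.5)·(1.5)) / 3 = 17/3 = 5.6667
  Sample standard deviations s_i = √(s[i,i]):
  s(U) = √(7.5833) = 2.7538
  s(V) = √(5.6667) = 2.3805

Step 3 — r_{ij} = s_{ij} / (s_i · s_j):
  r[U,U] = 1 (diagonal).
  r[U,V] = -3.5 / (2.7538 · 2.3805) = -3.5 / 6.5553 = -0.5339
  r[V,V] = 1 (diagonal).

R is symmetric with unit diagonal. Assembling:

R = [[1, -0.5339],
 [-0.5339, 1]]


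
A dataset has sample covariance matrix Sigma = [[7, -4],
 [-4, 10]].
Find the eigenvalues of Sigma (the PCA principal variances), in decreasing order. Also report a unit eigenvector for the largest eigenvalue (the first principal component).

Step 1 — characteristic polynomial of 2×2 Sigma:
  det(Sigma - λI) = λ² - trace · λ + det = 0.
  trace = 7 + 10 = 17, det = 7·10 - (-4)² = 54.
Step 2 — discriminant:
  Δ = trace² - 4·det = 289 - 216 = 73.
Step 3 — eigenvalues:
  λ = (trace ± √Δ)/2 = (17 ± 8.544)/2,
  λ_1 = 12.772,  λ_2 = 4.228.

Step 4 — unit eigenvector for λ_1: solve (Sigma - λ_1 I)v = 0. First row:
  (7 - 12.772)·v_x + (-4)·v_y = 0, i.e. (-5.772)·v_x + (-4)·v_y = 0,
  so v ∝ (b, λ_1 - a) = (-4, 5.772); multiply by -1 so the first entry is positive: u = (4, -5.772).
  ||u|| = √((4)² + (-5.772)²) = √(49.316) ≈ 7.0225,
  v_1 = u/||u|| ≈ (0.5696, -0.8219) (||v_1|| = 1).

λ_1 = 12.772,  λ_2 = 4.228;  v_1 ≈ (0.5696, -0.8219)


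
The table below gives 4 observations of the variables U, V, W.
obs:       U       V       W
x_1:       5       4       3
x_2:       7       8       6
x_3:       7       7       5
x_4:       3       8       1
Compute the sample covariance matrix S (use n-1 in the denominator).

Step 1 — column means:
  mean(U) = (5 + 7 + 7 + 3) / 4 = 22/4 = 5.5
  mean(V) = (4 + 8 + 7 + 8) / 4 = 27/4 = 6.75
  mean(W) = (3 + 6 + 5 + 1) / 4 = 15/4 = 3.75

Step 2 — sample covariance S[i,j] = (1/(n-1)) · Σ_k (x_{k,i} - mean_i) · (x_{k,j} - mean_j), with n-1 = 3.
  S[U,U] = ((-0.5)·(-0.5) + (1.5)·(1.5) + (1.5)·(1.5) + (-2.5)·(-2.5)) / 3 = 11/3 = 3.6667
  S[U,V] = ((-0.5)·(-2.75) + (1.5)·(1.25) + (1.5)·(0.25) + (-2.5)·(1.25)) / 3 = 0.5/3 = 0.1667
  S[U,W] = ((-0.5)·(-0.75) + (1.5)·(2.25) + (1.5)·(1.25) + (-2.5)·(-2.75)) / 3 = 12.5/3 = 4.1667
  S[V,V] = ((-2.75)·(-2.75) + (1.25)·(1.25) + (0.25)·(0.25) + (1.25)·(1.25)) / 3 = 10.75/3 = 3.5833
  S[V,W] = ((-2.75)·(-0.75) + (1.25)·(2.25) + (0.25)·(1.25) + (1.25)·(-2.75)) / 3 = 1.75/3 = 0.5833
  S[W,W] = ((-0.75)·(-0.75) + (2.25)·(2.25) + (1.25)·(1.25) + (-2.75)·(-2.75)) / 3 = 14.75/3 = 4.9167

S is symmetric (S[j,i] = S[i,j]). Assembling:

S = [[3.6667, 0.1667, 4.1667],
 [0.1667, 3.5833, 0.5833],
 [4.1667, 0.5833, 4.9167]]


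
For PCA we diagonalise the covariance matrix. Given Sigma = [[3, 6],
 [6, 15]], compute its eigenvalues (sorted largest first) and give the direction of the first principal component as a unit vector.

Step 1 — characteristic polynomial of 2×2 Sigma:
  det(Sigma - λI) = λ² - trace · λ + det = 0.
  trace = 3 + 15 = 18, det = 3·15 - (6)² = 9.
Step 2 — discriminant:
  Δ = trace² - 4·det = 324 - 36 = 288.
Step 3 — eigenvalues:
  λ = (trace ± √Δ)/2 = (18 ± 16.9706)/2,
  λ_1 = 17.4853,  λ_2 = 0.5147.

Step 4 — unit eigenvector for λ_1: solve (Sigma - λ_1 I)v = 0. First row:
  (3 - 17.4853)·v_x + (6)·v_y = 0, i.e. (-14.4853)·v_x + (6)·v_y = 0,
  so v ∝ (b, λ_1 - a) = (6, 14.4853) = u.
  ||u|| = √((6)² + (14.4853)²) = √(245.8234) ≈ 15.6788,
  v_1 = u/||u|| ≈ (0.3827, 0.9239) (||v_1|| = 1).

λ_1 = 17.4853,  λ_2 = 0.5147;  v_1 ≈ (0.3827, 0.9239)


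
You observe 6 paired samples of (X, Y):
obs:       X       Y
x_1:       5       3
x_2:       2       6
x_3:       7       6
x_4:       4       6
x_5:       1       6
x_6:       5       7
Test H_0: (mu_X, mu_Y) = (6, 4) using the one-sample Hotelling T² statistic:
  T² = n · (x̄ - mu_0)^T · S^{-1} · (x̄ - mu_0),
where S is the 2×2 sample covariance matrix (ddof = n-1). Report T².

Step 1 — sample mean vector:
  mean(X) = (5 + 2 + 7 + 4 + 1 + 5) / 6 = 24/6 = 4
  mean(Y) = (3 + 6 + 6 + 6 + 6 + 7) / 6 = 34/6 = 5.6667
  x̄ = (4, 5.6667),  deviation x̄ - mu_0 = (4, 5.6667) - (6, 4) = (-2, 1.6667).

Step 2 — sample covariance matrix, S[i,j] = (1/(n-1)) · Σ_k (x_{k,i} - mean_i) · (x_{k,j} - mean_j), divisor n-1 = 5:
  S[X,X] = ((1)·(1) + (-2)·(-2) + (3)·(3) + (0)·(0) + (-3)·(-3) + (1)·(1)) / 5 = 24/5 = 4.8
  S[X,Y] = ((1)·(-2.6667) + (-2)·(0.3333) + (3)·(0.3333) + (0)·(0.3333) + (-3)·(0.3333) + (1)·(1.3333)) / 5 = -2/5 = -0.4
  S[Y,Y] = ((-2.6667)·(-2.6667) + (0.3333)·(0.3333) + (0.3333)·(0.3333) + (0.3333)·(0.3333) + (0.3333)·(0.3333) + (1.3333)·(1.3333)) / 5 = 9.3333/5 = 1.8667
  S = [[4.8, -0.4],
 [-0.4, 1.8667]].

Step 3 — invert S. det(S) = 4.8·1.8667 - (-0.4)² = 8.8.
  S^{-1} = (1/det) · [[d, -b], [-b, a]] = [[0.2121, 0.0455],
 [0.0455, 0.5455]].

Step 4 — quadratic form (x̄ - mu_0)^T · S^{-1} · (x̄ - mu_0):
  S^{-1} · (x̄ - mu_0) = (-0.3485, 0.8182),
  (x̄ - mu_0)^T · [...] = (-2)·(-0.3485) + (1.6667)·(0.8182) = 2.0606.

Step 5 — scale by n: T² = 6 · 2.0606 = 12.3636.

T² ≈ 12.3636


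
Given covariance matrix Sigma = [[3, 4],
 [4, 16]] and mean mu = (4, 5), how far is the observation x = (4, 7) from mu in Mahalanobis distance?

Step 1 — centre the observation: (x - mu) = (0, 2).

Step 2 — invert Sigma. det(Sigma) = 3·16 - (4)² = 32.
  Sigma^{-1} = (1/det) · [[d, -b], [-b, a]] = [[0.5, -0.125],
 [-0.125, 0.0938]].

Step 3 — form the quadratic (x - mu)^T · Sigma^{-1} · (x - mu):
  Sigma^{-1} · (x - mu) = (-0.25, 0.1875).
  (x - mu)^T · [Sigma^{-1} · (x - mu)] = (0)·(-0.25) + (2)·(0.1875) = 0.375.

Step 4 — take square root: d = √(0.375) ≈ 0.6124.

d(x, mu) = √(0.375) ≈ 0.6124


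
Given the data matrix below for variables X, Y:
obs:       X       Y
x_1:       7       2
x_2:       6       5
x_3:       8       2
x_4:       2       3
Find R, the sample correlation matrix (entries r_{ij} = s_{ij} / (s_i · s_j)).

Step 1 — column means:
  mean(X) = (7 + 6 + 8 + 2) / 4 = 23/4 = 5.75
  mean(Y) = (2 + 5 + 2 + 3) / 4 = 12/4 = 3

Step 2 — sample variances and covariances s[i,j] = (1/(n-1)) · Σ_k (x_{k,i} - mean_i) · (x_{k,j} - mean_j), with n-1 = 3:
  s[X,X] = ((1.25)·(1.25) + (0.25)·(0.25) + (2.25)·(2.25) + (-3.75)·(-3.75)) / 3 = 20.75/3 = 6.9167
  s[X,Y] = ((1.25)·(-1) + (0.25)·(2) + (2.25)·(-1) + (-3.75)·(0)) / 3 = -3/3 = -1
  s[Y,Y] = ((-1)·(-1) + (2)·(2) + (-1)·(-1) + (0)·(0)) / 3 = 6/3 = 2
  Sample standard deviations s_i = √(s[i,i]):
  s(X) = √(6.9167) = 2.63
  s(Y) = √(2) = 1.4142

Step 3 — r_{ij} = s_{ij} / (s_i · s_j):
  r[X,X] = 1 (diagonal).
  r[X,Y] = -1 / (2.63 · 1.4142) = -1 / 3.7193 = -0.2689
  r[Y,Y] = 1 (diagonal).

R is symmetric with unit diagonal. Assembling:

R = [[1, -0.2689],
 [-0.2689, 1]]


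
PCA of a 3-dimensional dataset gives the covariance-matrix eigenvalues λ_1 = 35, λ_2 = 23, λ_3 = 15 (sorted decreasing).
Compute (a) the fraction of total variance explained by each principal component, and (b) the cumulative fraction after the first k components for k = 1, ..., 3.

Step 1 — total variance = trace(Sigma) = Σ λ_i = 35 + 23 + 15 = 73.

Step 2 — fraction explained by component i = λ_i / Σ λ:
  PC1: 35/73 = 0.4795
  PC2: 23/73 = 0.3151
  PC3: 15/73 = 0.2055

Step 3 — cumulative fraction after k components = (λ_1 + ... + λ_k) / Σ λ:
  k = 1: 35/73 = 0.4795
  k = 2: (35 + 23)/73 = 58/73 = 0.7945
  k = 3: (35 + 23 + 15)/73 = 73/73 = 1

Summary (fraction, with percent):

explained: PC1 0.4795 (47.95%), PC2 0.3151 (31.51%), PC3 0.2055 (20.55%);  cumulative: 0.4795, 0.7945, 1


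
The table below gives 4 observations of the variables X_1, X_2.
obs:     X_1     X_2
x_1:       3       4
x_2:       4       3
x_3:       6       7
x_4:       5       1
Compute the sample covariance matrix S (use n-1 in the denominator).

Step 1 — column means:
  mean(X_1) = (3 + 4 + 6 + 5) / 4 = 18/4 = 4.5
  mean(X_2) = (4 + 3 + 7 + 1) / 4 = 15/4 = 3.75

Step 2 — sample covariance S[i,j] = (1/(n-1)) · Σ_k (x_{k,i} - mean_i) · (x_{k,j} - mean_j), with n-1 = 3.
  S[X_1,X_1] = ((-1.5)·(-1.5) + (-0.5)·(-0.5) + (1.5)·(1.5) + (0.5)·(0.5)) / 3 = 5/3 = 1.6667
  S[X_1,X_2] = ((-1.5)·(0.25) + (-0.5)·(-0.75) + (1.5)·(3.25) + (0.5)·(-2.75)) / 3 = 3.5/3 = 1.1667
  S[X_2,X_2] = ((0.25)·(0.25) + (-0.75)·(-0.75) + (3.25)·(3.25) + (-2.75)·(-2.75)) / 3 = 18.75/3 = 6.25

S is symmetric (S[j,i] = S[i,j]). Assembling:

S = [[1.6667, 1.1667],
 [1.1667, 6.25]]


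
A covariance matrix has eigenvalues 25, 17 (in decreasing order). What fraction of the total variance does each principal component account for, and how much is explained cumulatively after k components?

Step 1 — total variance = trace(Sigma) = Σ λ_i = 25 + 17 = 42.

Step 2 — fraction explained by component i = λ_i / Σ λ:
  PC1: 25/42 = 0.5952
  PC2: 17/42 = 0.4048

Step 3 — cumulative fraction after k components = (λ_1 + ... + λ_k) / Σ λ:
  k = 1: 25/42 = 0.5952
  k = 2: (25 + 17)/42 = 42/42 = 1

Summary (fraction, with percent):

explained: PC1 0.5952 (59.52%), PC2 0.4048 (40.48%);  cumulative: 0.5952, 1


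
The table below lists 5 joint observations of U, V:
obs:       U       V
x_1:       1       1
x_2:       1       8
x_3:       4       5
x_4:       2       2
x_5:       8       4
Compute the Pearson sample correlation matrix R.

Step 1 — column means:
  mean(U) = (1 + 1 + 4 + 2 + 8) / 5 = 16/5 = 3.2
  mean(V) = (1 + 8 + 5 + 2 + 4) / 5 = 20/5 = 4

Step 2 — sample variances and covariances s[i,j] = (1/(n-1)) · Σ_k (x_{k,i} - mean_i) · (x_{k,j} - mean_j), with n-1 = 4:
  s[U,U] = ((-2.2)·(-2.2) + (-2.2)·(-2.2) + (0.8)·(0.8) + (-1.2)·(-1.2) + (4.8)·(4.8)) / 4 = 34.8/4 = 8.7
  s[U,V] = ((-2.2)·(-3) + (-2.2)·(4) + (0.8)·(1) + (-1.2)·(-2) + (4.8)·(0)) / 4 = 1/4 = 0.25
  s[V,V] = ((-3)·(-3) + (4)·(4) + (1)·(1) + (-2)·(-2) + (0)·(0)) / 4 = 30/4 = 7.5
  Sample standard deviations s_i = √(s[i,i]):
  s(U) = √(8.7) = 2.9496
  s(V) = √(7.5) = 2.7386

Step 3 — r_{ij} = s_{ij} / (s_i · s_j):
  r[U,U] = 1 (diagonal).
  r[U,V] = 0.25 / (2.9496 · 2.7386) = 0.25 / 8.0777 = 0.0309
  r[V,V] = 1 (diagonal).

R is symmetric with unit diagonal. Assembling:

R = [[1, 0.0309],
 [0.0309, 1]]


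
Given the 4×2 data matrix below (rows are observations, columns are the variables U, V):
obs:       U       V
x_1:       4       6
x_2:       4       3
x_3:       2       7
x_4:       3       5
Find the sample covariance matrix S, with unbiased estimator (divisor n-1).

Step 1 — column means:
  mean(U) = (4 + 4 + 2 + 3) / 4 = 13/4 = 3.25
  mean(V) = (6 + 3 + 7 + 5) / 4 = 21/4 = 5.25

Step 2 — sample covariance S[i,j] = (1/(n-1)) · Σ_k (x_{k,i} - mean_i) · (x_{k,j} - mean_j), with n-1 = 3.
  S[U,U] = ((0.75)·(0.75) + (0.75)·(0.75) + (-1.25)·(-1.25) + (-0.25)·(-0.25)) / 3 = 2.75/3 = 0.9167
  S[U,V] = ((0.75)·(0.75) + (0.75)·(-2.25) + (-1.25)·(1.75) + (-0.25)·(-0.25)) / 3 = -3.25/3 = -1.0833
  S[V,V] = ((0.75)·(0.75) + (-2.25)·(-2.25) + (1.75)·(1.75) + (-0.25)·(-0.25)) / 3 = 8.75/3 = 2.9167

S is symmetric (S[j,i] = S[i,j]). Assembling:

S = [[0.9167, -1.0833],
 [-1.0833, 2.9167]]


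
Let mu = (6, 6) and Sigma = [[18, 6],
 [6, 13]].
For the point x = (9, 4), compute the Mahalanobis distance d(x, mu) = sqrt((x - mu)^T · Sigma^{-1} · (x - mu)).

Step 1 — centre the observation: (x - mu) = (3, -2).

Step 2 — invert Sigma. det(Sigma) = 18·13 - (6)² = 198.
  Sigma^{-1} = (1/det) · [[d, -b], [-b, a]] = [[0.0657, -0.0303],
 [-0.0303, 0.0909]].

Step 3 — form the quadratic (x - mu)^T · Sigma^{-1} · (x - mu):
  Sigma^{-1} · (x - mu) = (0.2576, -0.2727).
  (x - mu)^T · [Sigma^{-1} · (x - mu)] = (3)·(0.2576) + (-2)·(-0.2727) = 1.3182.

Step 4 — take square root: d = √(1.3182) ≈ 1.1481.

d(x, mu) = √(1.3182) ≈ 1.1481


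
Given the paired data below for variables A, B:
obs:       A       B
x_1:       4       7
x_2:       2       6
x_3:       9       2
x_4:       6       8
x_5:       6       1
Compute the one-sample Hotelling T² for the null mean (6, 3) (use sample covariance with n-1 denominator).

Step 1 — sample mean vector:
  mean(A) = (4 + 2 + 9 + 6 + 6) / 5 = 27/5 = 5.4
  mean(B) = (7 + 6 + 2 + 8 + 1) / 5 = 24/5 = 4.8
  x̄ = (5.4, 4.8),  deviation x̄ - mu_0 = (5.4, 4.8) - (6, 3) = (-0.6, 1.8).

Step 2 — sample covariance matrix, S[i,j] = (1/(n-1)) · Σ_k (x_{k,i} - mean_i) · (x_{k,j} - mean_j), divisor n-1 = 4:
  S[A,A] = ((-1.4)·(-1.4) + (-3.4)·(-3.4) + (3.6)·(3.6) + (0.6)·(0.6) + (0.6)·(0.6)) / 4 = 27.2/4 = 6.8
  S[A,B] = ((-1.4)·(2.2) + (-3.4)·(1.2) + (3.6)·(-2.8) + (0.6)·(3.2) + (0.6)·(-3.8)) / 4 = -17.6/4 = -4.4
  S[B,B] = ((2.2)·(2.2) + (1.2)·(1.2) + (-2.8)·(-2.8) + (3.2)·(3.2) + (-3.8)·(-3.8)) / 4 = 38.8/4 = 9.7
  S = [[6.8, -4.4],
 [-4.4, 9.7]].

Step 3 — invert S. det(S) = 6.8·9.7 - (-4.4)² = 46.6.
  S^{-1} = (1/det) · [[d, -b], [-b, a]] = [[0.2082, 0.0944],
 [0.0944, 0.1459]].

Step 4 — quadratic form (x̄ - mu_0)^T · S^{-1} · (x̄ - mu_0):
  S^{-1} · (x̄ - mu_0) = (0.0451, 0.206),
  (x̄ - mu_0)^T · [...] = (-0.6)·(0.0451) + (1.8)·(0.206) = 0.3438.

Step 5 — scale by n: T² = 5 · 0.3438 = 1.7189.

T² ≈ 1.7189


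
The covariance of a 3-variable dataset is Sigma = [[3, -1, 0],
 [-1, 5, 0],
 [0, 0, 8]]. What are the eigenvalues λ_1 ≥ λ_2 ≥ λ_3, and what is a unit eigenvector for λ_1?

Step 1 — characteristic polynomial p(λ) = det(λI - Sigma) = λ³ - tr·λ² + c_1·λ - det, where tr = trace, c_1 = sum of the principal 2×2 minors, det = det(Sigma):
  tr = 3 + 5 + 8 = 16,
  c_1 = (3·5 - (-1)²) + (3·8 - (0)²) + (5·8 - (0)²) = 14 + 24 + 40 = 78,
  det = 3·(5·8 - (0)²) - (-1)·((-1)·8 - (0)·(0)) + (0)·((-1)·(0) - 5·(0)) = 3·(40) - (-1)·(-8) + (0)·(0) = 112.
  So p(λ) = λ³ - 16λ² + 78λ - 112.
Step 2 — look for an integer root (rational root theorem: any rational root is an integer divisor of 112). Testing λ = 8:
  p(8) = 512 - 1024 + 624 - 112 = 0  ✓
  Dividing out (λ - 8): p(λ) = (λ - 8)(λ² - 8λ + 14).
Step 3 — remaining eigenvalues from the quadratic λ² - 8λ + 14 = 0:
  Δ = 8² - 4·14 = 64 - 56 = 8,  λ = (8 ± √8)/2 = (8 ± 2.8284)/2 ≈ 5.4142 or 2.5858.
  Sorted: λ_1 = 8,  λ_2 = 5.4142,  λ_3 = 2.5858  (check: sum = 16 = tr ✓).

Step 4 — unit eigenvector for λ_1 = 8: v spans the null space of (Sigma - λ_1 I), whose rows are
  r_1 = (-5, -1, 0),  r_2 = (-1, -3, 0),  r_3 = (0, 0, 0).
  v is orthogonal to every row, so take v ∝ r_1 × r_2 = ((-1)·(0) - (0)·(-3), (0)·(-1) - (-5)·(0), (-5)·(-3) - (-1)·(-1)) = (0, 0, 14).
  Rescale (divide by 14): u = (0, 0, 1).
  ||u|| = √((0)² + (0)² + (1)²) = √(1) = 1,  v_1 = u/||u|| ≈ (0, 0, 1) (||v_1|| = 1).

λ_1 = 8,  λ_2 = 5.4142,  λ_3 = 2.5858;  v_1 ≈ (0, 0, 1)


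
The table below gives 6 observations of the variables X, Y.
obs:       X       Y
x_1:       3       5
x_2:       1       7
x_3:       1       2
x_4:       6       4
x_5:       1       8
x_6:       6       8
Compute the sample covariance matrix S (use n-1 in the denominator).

Step 1 — column means:
  mean(X) = (3 + 1 + 1 + 6 + 1 + 6) / 6 = 18/6 = 3
  mean(Y) = (5 + 7 + 2 + 4 + 8 + 8) / 6 = 34/6 = 5.6667

Step 2 — sample covariance S[i,j] = (1/(n-1)) · Σ_k (x_{k,i} - mean_i) · (x_{k,j} - mean_j), with n-1 = 5.
  S[X,X] = ((0)·(0) + (-2)·(-2) + (-2)·(-2) + (3)·(3) + (-2)·(-2) + (3)·(3)) / 5 = 30/5 = 6
  S[X,Y] = ((0)·(-0.6667) + (-2)·(1.3333) + (-2)·(-3.6667) + (3)·(-1.6667) + (-2)·(2.3333) + (3)·(2.3333)) / 5 = 2/5 = 0.4
  S[Y,Y] = ((-0.6667)·(-0.6667) + (1.3333)·(1.3333) + (-3.6667)·(-3.6667) + (-1.6667)·(-1.6667) + (2.3333)·(2.3333) + (2.3333)·(2.3333)) / 5 = 29.3333/5 = 5.8667

S is symmetric (S[j,i] = S[i,j]). Assembling:

S = [[6, 0.4],
 [0.4, 5.8667]]


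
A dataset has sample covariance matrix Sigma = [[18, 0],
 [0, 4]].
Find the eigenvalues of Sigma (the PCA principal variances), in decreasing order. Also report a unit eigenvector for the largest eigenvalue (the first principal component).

Step 1 — characteristic polynomial of 2×2 Sigma:
  det(Sigma - λI) = λ² - trace · λ + det = 0.
  trace = 18 + 4 = 22, det = 18·4 - (0)² = 72.
Step 2 — discriminant:
  Δ = trace² - 4·det = 484 - 288 = 196.
Step 3 — eigenvalues:
  λ = (trace ± √Δ)/2 = (22 ± 14)/2,
  λ_1 = 18,  λ_2 = 4.

Step 4 — unit eigenvector for λ_1: Sigma is diagonal, so its eigenvectors are the coordinate axes. λ_1 = 18 is the diagonal entry on the first coordinate axis, hence
  v_1 = (1, 0) (||v_1|| = 1).

λ_1 = 18,  λ_2 = 4;  v_1 ≈ (1, 0)


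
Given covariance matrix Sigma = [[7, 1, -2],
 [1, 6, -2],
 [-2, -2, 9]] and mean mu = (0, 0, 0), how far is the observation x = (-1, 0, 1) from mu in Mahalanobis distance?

Step 1 — centre the observation: (x - mu) = (-1, 0, 1).

Step 2 — invert Sigma (cofactor / det for 3×3, or solve directly):
  Sigma^{-1} = [[0.1538, -0.0154, 0.0308],
 [-0.0154, 0.1815, 0.0369],
 [0.0308, 0.0369, 0.1262]].

Step 3 — form the quadratic (x - mu)^T · Sigma^{-1} · (x - mu):
  Sigma^{-1} · (x - mu) = (-0.1231, 0.0523, 0.0954).
  (x - mu)^T · [Sigma^{-1} · (x - mu)] = (-1)·(-0.1231) + (0)·(0.0523) + (1)·(0.0954) = 0.2185.

Step 4 — take square root: d = √(0.2185) ≈ 0.4674.

d(x, mu) = √(0.2185) ≈ 0.4674


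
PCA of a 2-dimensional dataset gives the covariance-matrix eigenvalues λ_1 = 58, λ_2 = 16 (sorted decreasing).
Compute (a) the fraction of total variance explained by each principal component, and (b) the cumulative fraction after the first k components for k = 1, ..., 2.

Step 1 — total variance = trace(Sigma) = Σ λ_i = 58 + 16 = 74.

Step 2 — fraction explained by component i = λ_i / Σ λ:
  PC1: 58/74 = 0.7838
  PC2: 16/74 = 0.2162

Step 3 — cumulative fraction after k components = (λ_1 + ... + λ_k) / Σ λ:
  k = 1: 58/74 = 0.7838
  k = 2: (58 + 16)/74 = 74/74 = 1

Summary (fraction, with percent):

explained: PC1 0.7838 (78.38%), PC2 0.2162 (21.62%);  cumulative: 0.7838, 1


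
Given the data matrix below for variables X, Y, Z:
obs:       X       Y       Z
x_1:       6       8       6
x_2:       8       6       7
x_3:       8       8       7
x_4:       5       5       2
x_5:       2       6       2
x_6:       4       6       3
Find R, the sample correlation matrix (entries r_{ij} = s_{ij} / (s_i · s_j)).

Step 1 — column means:
  mean(X) = (6 + 8 + 8 + 5 + 2 + 4) / 6 = 33/6 = 5.5
  mean(Y) = (8 + 6 + 8 + 5 + 6 + 6) / 6 = 39/6 = 6.5
  mean(Z) = (6 + 7 + 7 + 2 + 2 + 3) / 6 = 27/6 = 4.5

Step 2 — sample variances and covariances s[i,j] = (1/(n-1)) · Σ_k (x_{k,i} - mean_i) · (x_{k,j} - mean_j), with n-1 = 5:
  s[X,X] = ((0.5)·(0.5) + (2.5)·(2.5) + (2.5)·(2.5) + (-0.5)·(-0.5) + (-3.5)·(-3.5) + (-1.5)·(-1.5)) / 5 = 27.5/5 = 5.5
  s[X,Y] = ((0.5)·(1.5) + (2.5)·(-0.5) + (2.5)·(1.5) + (-0.5)·(-1.5) + (-3.5)·(-0.5) + (-1.5)·(-0.5)) / 5 = 6.5/5 = 1.3
  s[X,Z] = ((0.5)·(1.5) + (2.5)·(2.5) + (2.5)·(2.5) + (-0.5)·(-2.5) + (-3.5)·(-2.5) + (-1.5)·(-1.5)) / 5 = 25.5/5 = 5.1
  s[Y,Y] = ((1.5)·(1.5) + (-0.5)·(-0.5) + (1.5)·(1.5) + (-1.5)·(-1.5) + (-0.5)·(-0.5) + (-0.5)·(-0.5)) / 5 = 7.5/5 = 1.5
  s[Y,Z] = ((1.5)·(1.5) + (-0.5)·(2.5) + (1.5)·(2.5) + (-1.5)·(-2.5) + (-0.5)·(-2.5) + (-0.5)·(-1.5)) / 5 = 10.5/5 = 2.1
  s[Z,Z] = ((1.5)·(1.5) + (2.5)·(2.5) + (2.5)·(2.5) + (-2.5)·(-2.5) + (-2.5)·(-2.5) + (-1.5)·(-1.5)) / 5 = 29.5/5 = 5.9
  Sample standard deviations s_i = √(s[i,i]):
  s(X) = √(5.5) = 2.3452
  s(Y) = √(1.5) = 1.2247
  s(Z) = √(5.9) = 2.429

Step 3 — r_{ij} = s_{ij} / (s_i · s_j):
  r[X,X] = 1 (diagonal).
  r[X,Y] = 1.3 / (2.3452 · 1.2247) = 1.3 / 2.8723 = 0.4526
  r[X,Z] = 5.1 / (2.3452 · 2.429) = 5.1 / 5.6965 = 0.8953
  r[Y,Y] = 1 (diagonal).
  r[Y,Z] = 2.1 / (1.2247 · 2.429) = 2.1 / 2.9749 = 0.7059
  r[Z,Z] = 1 (diagonal).

R is symmetric with unit diagonal. Assembling:

R = [[1, 0.4526, 0.8953],
 [0.4526, 1, 0.7059],
 [0.8953, 0.7059, 1]]


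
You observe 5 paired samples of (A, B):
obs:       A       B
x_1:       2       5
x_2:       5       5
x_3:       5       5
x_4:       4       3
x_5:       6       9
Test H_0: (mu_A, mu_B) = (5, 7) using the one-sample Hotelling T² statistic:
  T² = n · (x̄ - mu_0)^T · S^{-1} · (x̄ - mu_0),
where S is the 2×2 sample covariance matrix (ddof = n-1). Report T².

Step 1 — sample mean vector:
  mean(A) = (2 + 5 + 5 + 4 + 6) / 5 = 22/5 = 4.4
  mean(B) = (5 + 5 + 5 + 3 + 9) / 5 = 27/5 = 5.4
  x̄ = (4.4, 5.4),  deviation x̄ - mu_0 = (4.4, 5.4) - (5, 7) = (-0.6, -1.6).

Step 2 — sample covariance matrix, S[i,j] = (1/(n-1)) · Σ_k (x_{k,i} - mean_i) · (x_{k,j} - mean_j), divisor n-1 = 4:
  S[A,A] = ((-2.4)·(-2.4) + (0.6)·(0.6) + (0.6)·(0.6) + (-0.4)·(-0.4) + (1.6)·(1.6)) / 4 = 9.2/4 = 2.3
  S[A,B] = ((-2.4)·(-0.4) + (0.6)·(-0.4) + (0.6)·(-0.4) + (-0.4)·(-2.4) + (1.6)·(3.6)) / 4 = 7.2/4 = 1.8
  S[B,B] = ((-0.4)·(-0.4) + (-0.4)·(-0.4) + (-0.4)·(-0.4) + (-2.4)·(-2.4) + (3.6)·(3.6)) / 4 = 19.2/4 = 4.8
  S = [[2.3, 1.8],
 [1.8, 4.8]].

Step 3 — invert S. det(S) = 2.3·4.8 - (1.8)² = 7.8.
  S^{-1} = (1/det) · [[d, -b], [-b, a]] = [[0.6154, -0.2308],
 [-0.2308, 0.2949]].

Step 4 — quadratic form (x̄ - mu_0)^T · S^{-1} · (x̄ - mu_0):
  S^{-1} · (x̄ - mu_0) = (0, -0.3333),
  (x̄ - mu_0)^T · [...] = (-0.6)·(0) + (-1.6)·(-0.3333) = 0.5333.

Step 5 — scale by n: T² = 5 · 0.5333 = 2.6667.

T² ≈ 2.6667


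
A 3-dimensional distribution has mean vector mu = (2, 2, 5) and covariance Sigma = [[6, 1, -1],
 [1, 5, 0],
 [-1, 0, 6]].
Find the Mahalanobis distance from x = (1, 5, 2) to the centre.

Step 1 — centre the observation: (x - mu) = (-1, 3, -3).

Step 2 — invert Sigma (cofactor / det for 3×3, or solve directly):
  Sigma^{-1} = [[0.1775, -0.0355, 0.0296],
 [-0.0355, 0.2071, -0.0059],
 [0.0296, -0.0059, 0.1716]].

Step 3 — form the quadratic (x - mu)^T · Sigma^{-1} · (x - mu):
  Sigma^{-1} · (x - mu) = (-0.3728, 0.6746, -0.5621).
  (x - mu)^T · [Sigma^{-1} · (x - mu)] = (-1)·(-0.3728) + (3)·(0.6746) + (-3)·(-0.5621) = 4.0828.

Step 4 — take square root: d = √(4.0828) ≈ 2.0206.

d(x, mu) = √(4.0828) ≈ 2.0206


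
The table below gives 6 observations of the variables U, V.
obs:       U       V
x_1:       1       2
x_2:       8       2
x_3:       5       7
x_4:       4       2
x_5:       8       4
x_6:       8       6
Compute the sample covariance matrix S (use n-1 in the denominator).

Step 1 — column means:
  mean(U) = (1 + 8 + 5 + 4 + 8 + 8) / 6 = 34/6 = 5.6667
  mean(V) = (2 + 2 + 7 + 2 + 4 + 6) / 6 = 23/6 = 3.8333

Step 2 — sample covariance S[i,j] = (1/(n-1)) · Σ_k (x_{k,i} - mean_i) · (x_{k,j} - mean_j), with n-1 = 5.
  S[U,U] = ((-4.6667)·(-4.6667) + (2.3333)·(2.3333) + (-0.6667)·(-0.6667) + (-1.6667)·(-1.6667) + (2.3333)·(2.3333) + (2.3333)·(2.3333)) / 5 = 41.3333/5 = 8.2667
  S[U,V] = ((-4.6667)·(-1.8333) + (2.3333)·(-1.8333) + (-0.6667)·(3.1667) + (-1.6667)·(-1.8333) + (2.3333)·(0.1667) + (2.3333)·(2.1667)) / 5 = 10.6667/5 = 2.1333
  S[V,V] = ((-1.8333)·(-1.8333) + (-1.8333)·(-1.8333) + (3.1667)·(3.1667) + (-1.8333)·(-1.8333) + (0.1667)·(0.1667) + (2.1667)·(2.1667)) / 5 = 24.8333/5 = 4.9667

S is symmetric (S[j,i] = S[i,j]). Assembling:

S = [[8.2667, 2.1333],
 [2.1333, 4.9667]]


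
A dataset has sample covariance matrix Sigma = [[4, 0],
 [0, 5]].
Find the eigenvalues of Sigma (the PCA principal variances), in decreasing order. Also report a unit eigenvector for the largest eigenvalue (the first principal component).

Step 1 — characteristic polynomial of 2×2 Sigma:
  det(Sigma - λI) = λ² - trace · λ + det = 0.
  trace = 4 + 5 = 9, det = 4·5 - (0)² = 20.
Step 2 — discriminant:
  Δ = trace² - 4·det = 81 - 80 = 1.
Step 3 — eigenvalues:
  λ = (trace ± √Δ)/2 = (9 ± 1)/2,
  λ_1 = 5,  λ_2 = 4.

Step 4 — unit eigenvector for λ_1: Sigma is diagonal, so its eigenvectors are the coordinate axes. λ_1 = 5 is the diagonal entry on the second coordinate axis, hence
  v_1 = (0, 1) (||v_1|| = 1).

λ_1 = 5,  λ_2 = 4;  v_1 ≈ (0, 1)


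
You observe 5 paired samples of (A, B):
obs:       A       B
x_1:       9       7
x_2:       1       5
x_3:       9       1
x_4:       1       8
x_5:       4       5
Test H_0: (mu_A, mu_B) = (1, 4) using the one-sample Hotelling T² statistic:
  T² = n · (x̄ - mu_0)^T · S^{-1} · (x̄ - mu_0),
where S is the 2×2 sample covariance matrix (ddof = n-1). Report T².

Step 1 — sample mean vector:
  mean(A) = (9 + 1 + 9 + 1 + 4) / 5 = 24/5 = 4.8
  mean(B) = (7 + 5 + 1 + 8 + 5) / 5 = 26/5 = 5.2
  x̄ = (4.8, 5.2),  deviation x̄ - mu_0 = (4.8, 5.2) - (1, 4) = (3.8, 1.2).

Step 2 — sample covariance matrix, S[i,j] = (1/(n-1)) · Σ_k (x_{k,i} - mean_i) · (x_{k,j} - mean_j), divisor n-1 = 4:
  S[A,A] = ((4.2)·(4.2) + (-3.8)·(-3.8) + (4.2)·(4.2) + (-3.8)·(-3.8) + (-0.8)·(-0.8)) / 4 = 64.8/4 = 16.2
  S[A,B] = ((4.2)·(1.8) + (-3.8)·(-0.2) + (4.2)·(-4.2) + (-3.8)·(2.8) + (-0.8)·(-0.2)) / 4 = -19.8/4 = -4.95
  S[B,B] = ((1.8)·(1.8) + (-0.2)·(-0.2) + (-4.2)·(-4.2) + (2.8)·(2.8) + (-0.2)·(-0.2)) / 4 = 28.8/4 = 7.2
  S = [[16.2, -4.95],
 [-4.95, 7.2]].

Step 3 — invert S. det(S) = 16.2·7.2 - (-4.95)² = 92.1375.
  S^{-1} = (1/det) · [[d, -b], [-b, a]] = [[0.0781, 0.0537],
 [0.0537, 0.1758]].

Step 4 — quadratic form (x̄ - mu_0)^T · S^{-1} · (x̄ - mu_0):
  S^{-1} · (x̄ - mu_0) = (0.3614, 0.4151),
  (x̄ - mu_0)^T · [...] = (3.8)·(0.3614) + (1.2)·(0.4151) = 1.8716.

Step 5 — scale by n: T² = 5 · 1.8716 = 9.3578.

T² ≈ 9.3578


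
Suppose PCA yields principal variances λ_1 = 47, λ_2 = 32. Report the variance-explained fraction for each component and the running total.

Step 1 — total variance = trace(Sigma) = Σ λ_i = 47 + 32 = 79.

Step 2 — fraction explained by component i = λ_i / Σ λ:
  PC1: 47/79 = 0.5949
  PC2: 32/79 = 0.4051

Step 3 — cumulative fraction after k components = (λ_1 + ... + λ_k) / Σ λ:
  k = 1: 47/79 = 0.5949
  k = 2: (47 + 32)/79 = 79/79 = 1

Summary (fraction, with percent):

explained: PC1 0.5949 (59.49%), PC2 0.4051 (40.51%);  cumulative: 0.5949, 1


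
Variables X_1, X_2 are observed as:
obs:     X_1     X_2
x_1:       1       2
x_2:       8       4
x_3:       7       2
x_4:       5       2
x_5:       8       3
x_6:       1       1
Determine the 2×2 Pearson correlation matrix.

Step 1 — column means:
  mean(X_1) = (1 + 8 + 7 + 5 + 8 + 1) / 6 = 30/6 = 5
  mean(X_2) = (2 + 4 + 2 + 2 + 3 + 1) / 6 = 14/6 = 2.3333

Step 2 — sample variances and covariances s[i,j] = (1/(n-1)) · Σ_k (x_{k,i} - mean_i) · (x_{k,j} - mean_j), with n-1 = 5:
  s[X_1,X_1] = ((-4)·(-4) + (3)·(3) + (2)·(2) + (0)·(0) + (3)·(3) + (-4)·(-4)) / 5 = 54/5 = 10.8
  s[X_1,X_2] = ((-4)·(-0.3333) + (3)·(1.6667) + (2)·(-0.3333) + (0)·(-0.3333) + (3)·(0.6667) + (-4)·(-1.3333)) / 5 = 13/5 = 2.6
  s[X_2,X_2] = ((-0.3333)·(-0.3333) + (1.6667)·(1.6667) + (-0.3333)·(-0.3333) + (-0.3333)·(-0.3333) + (0.6667)·(0.6667) + (-1.3333)·(-1.3333)) / 5 = 5.3333/5 = 1.0667
  Sample standard deviations s_i = √(s[i,i]):
  s(X_1) = √(10.8) = 3.2863
  s(X_2) = √(1.0667) = 1.0328

Step 3 — r_{ij} = s_{ij} / (s_i · s_j):
  r[X_1,X_1] = 1 (diagonal).
  r[X_1,X_2] = 2.6 / (3.2863 · 1.0328) = 2.6 / 3.3941 = 0.766
  r[X_2,X_2] = 1 (diagonal).

R is symmetric with unit diagonal. Assembling:

R = [[1, 0.766],
 [0.766, 1]]


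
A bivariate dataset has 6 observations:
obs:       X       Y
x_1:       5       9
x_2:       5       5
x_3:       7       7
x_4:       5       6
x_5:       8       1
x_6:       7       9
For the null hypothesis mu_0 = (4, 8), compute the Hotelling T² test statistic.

Step 1 — sample mean vector:
  mean(X) = (5 + 5 + 7 + 5 + 8 + 7) / 6 = 37/6 = 6.1667
  mean(Y) = (9 + 5 + 7 + 6 + 1 + 9) / 6 = 37/6 = 6.1667
  x̄ = (6.1667, 6.1667),  deviation x̄ - mu_0 = (6.1667, 6.1667) - (4, 8) = (2.1667, -1.8333).

Step 2 — sample covariance matrix, S[i,j] = (1/(n-1)) · Σ_k (x_{k,i} - mean_i) · (x_{k,j} - mean_j), divisor n-1 = 5:
  S[X,X] = ((-1.1667)·(-1.1667) + (-1.1667)·(-1.1667) + (0.8333)·(0.8333) + (-1.1667)·(-1.1667) + (1.8333)·(1.8333) + (0.8333)·(0.8333)) / 5 = 8.8333/5 = 1.7667
  S[X,Y] = ((-1.1667)·(2.8333) + (-1.1667)·(-1.1667) + (0.8333)·(0.8333) + (-1.1667)·(-0.1667) + (1.8333)·(-5.1667) + (0.8333)·(2.8333)) / 5 = -8.1667/5 = -1.6333
  S[Y,Y] = ((2.8333)·(2.8333) + (-1.1667)·(-1.1667) + (0.8333)·(0.8333) + (-0.1667)·(-0.1667) + (-5.1667)·(-5.1667) + (2.8333)·(2.8333)) / 5 = 44.8333/5 = 8.9667
  S = [[1.7667, -1.6333],
 [-1.6333, 8.9667]].

Step 3 — invert S. det(S) = 1.7667·8.9667 - (-1.6333)² = 13.1733.
  S^{-1} = (1/det) · [[d, -b], [-b, a]] = [[0.6807, 0.124],
 [0.124, 0.1341]].

Step 4 — quadratic form (x̄ - mu_0)^T · S^{-1} · (x̄ - mu_0):
  S^{-1} · (x̄ - mu_0) = (1.2475, 0.0228),
  (x̄ - mu_0)^T · [...] = (2.1667)·(1.2475) + (-1.8333)·(0.0228) = 2.6611.

Step 5 — scale by n: T² = 6 · 2.6611 = 15.9666.

T² ≈ 15.9666
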